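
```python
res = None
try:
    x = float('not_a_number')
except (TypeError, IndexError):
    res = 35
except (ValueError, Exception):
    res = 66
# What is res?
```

Step-by-step execution trace:
1. `x = float('not_a_number')` raises ValueError.
2. `except (TypeError, IndexError)` does not match ValueError; skipped.
3. `except (ValueError, Exception)` matches (ValueError is in the tuple) → res = 66.
Result: 66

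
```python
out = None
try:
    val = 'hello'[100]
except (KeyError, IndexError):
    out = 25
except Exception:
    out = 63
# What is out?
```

Step-by-step execution trace:
1. `val = 'hello'[100]` raises IndexError.
2. `except (KeyError, IndexError)` matches (IndexError is in the tuple) → out = 25.
3. `except Exception` is not reached.
Result: 25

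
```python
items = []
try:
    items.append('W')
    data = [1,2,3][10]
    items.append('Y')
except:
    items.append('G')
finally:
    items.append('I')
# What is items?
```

Step-by-step execution trace:
1. try: `items.append('W')` → items = ['W'].
2. `data = [1,2,3][10]` raises IndexError; `items.append('Y')` is not reached.
3. bare `except` matches → `items.append('G')` → items = ['W', 'G'].
4. finally always runs: `items.append('I')` → items = ['W', 'G', 'I'].
Result: ['W', 'G', 'I']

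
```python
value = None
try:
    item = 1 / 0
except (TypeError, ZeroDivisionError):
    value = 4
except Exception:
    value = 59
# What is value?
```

Step-by-step execution trace:
1. `item = 1 / 0` raises ZeroDivisionError.
2. `except (TypeError, ZeroDivisionError)` matches (ZeroDivisionError is in the tuple) → value = 4.
3. `except Exception` is not reached.
Result: 4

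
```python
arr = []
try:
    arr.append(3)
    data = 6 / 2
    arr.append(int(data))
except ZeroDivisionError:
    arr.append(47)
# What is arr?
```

Step-by-step execution trace:
1. try: `arr.append(3)` → arr = [3].
2. `data = 6 / 2` → data = 3.0. No exception raised.
3. `arr.append(int(data))` → arr = [3, 3].
4. `except ZeroDivisionError` is skipped (no exception was raised).
Result: [3, 3]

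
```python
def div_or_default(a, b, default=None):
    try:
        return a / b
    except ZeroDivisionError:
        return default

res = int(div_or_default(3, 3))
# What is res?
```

Step-by-step execution trace:
1. `div_or_default(3, 3)` enters try: `return 3 / 3` → returns 1.0. No exception raised.
2. `except ZeroDivisionError` is skipped.
3. `int(1.0)` → 1 → res = 1.
Result: 1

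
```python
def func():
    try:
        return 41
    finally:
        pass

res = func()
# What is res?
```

Step-by-step execution trace:
1. `func()` enters try: `return 41` sets pending return value 41.
2. Before returning, `finally: pass` runs (no effect).
3. func() returns 41 → res = 41.
Result: 41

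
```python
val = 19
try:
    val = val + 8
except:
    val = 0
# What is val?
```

Step-by-step execution trace:
1. val starts at 19.
2. try: `val = val + 8` → val = 27. No exception raised.
3. `except` is skipped.
Result: 27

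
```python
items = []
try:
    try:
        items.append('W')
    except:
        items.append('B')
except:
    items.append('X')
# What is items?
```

Step-by-step execution trace:
1. Inner try: `items.append('W')` → items = ['W']. No exception raised.
2. Inner `except` is skipped.
3. Inner try completes normally; outer `except` is skipped.
Result: ['W']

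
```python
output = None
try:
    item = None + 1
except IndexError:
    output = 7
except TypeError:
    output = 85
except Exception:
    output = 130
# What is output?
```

Step-by-step execution trace:
1. `item = None + 1` raises TypeError.
2. `except IndexError` does not match TypeError; skipped.
3. `except TypeError` matches → output = 85.
4. Remaining except clauses are skipped.
Result: 85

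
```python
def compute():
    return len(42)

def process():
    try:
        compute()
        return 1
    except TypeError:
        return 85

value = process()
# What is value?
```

Step-by-step execution trace:
1. `process()` calls `compute()`.
2. `compute()` evaluates `len(42)`, which raises TypeError; it propagates to the caller.
3. `return 1` is not reached.
4. `except TypeError` in process matches → returns 85.
5. value = 85.
Result: 85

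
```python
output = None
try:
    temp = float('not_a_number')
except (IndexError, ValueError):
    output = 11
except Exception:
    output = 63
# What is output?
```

Step-by-step execution trace:
1. `temp = float('not_a_number')` raises ValueError.
2. `except (IndexError, ValueError)` matches (ValueError is in the tuple) → output = 11.
3. `except Exception` is not reached.
Result: 11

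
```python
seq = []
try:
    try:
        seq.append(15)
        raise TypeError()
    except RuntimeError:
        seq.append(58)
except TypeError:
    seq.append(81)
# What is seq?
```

Step-by-step execution trace:
1. Inner try: `seq.append(15)` → seq = [15].
2. `raise TypeError()` raises TypeError.
3. Inner `except RuntimeError` does not match TypeError; exception propagates to outer try.
4. Outer `except TypeError` matches → `seq.append(81)` → seq = [15, 81].
Result: [15, 81]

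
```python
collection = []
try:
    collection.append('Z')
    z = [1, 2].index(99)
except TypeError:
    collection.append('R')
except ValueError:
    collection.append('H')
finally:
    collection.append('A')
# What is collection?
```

Step-by-step execution trace:
1. try: `collection.append('Z')` → collection = ['Z'].
2. `z = [1, 2].index(99)` raises ValueError.
3. `except TypeError` does not match ValueError; skipped.
4. `except ValueError` matches → `collection.append('H')` → collection = ['Z', 'H'].
5. finally always runs: `collection.append('A')` → collection = ['Z', 'H', 'A'].
Result: ['Z', 'H', 'A']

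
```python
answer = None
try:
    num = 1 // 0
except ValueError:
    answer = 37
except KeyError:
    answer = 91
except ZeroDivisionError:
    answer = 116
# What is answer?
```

Step-by-step execution trace:
1. `num = 1 // 0` raises ZeroDivisionError.
2. `except ValueError` does not match ZeroDivisionError; skipped.
3. `except KeyError` does not match ZeroDivisionError; skipped.
4. `except ZeroDivisionError` matches → answer = 116.
Result: 116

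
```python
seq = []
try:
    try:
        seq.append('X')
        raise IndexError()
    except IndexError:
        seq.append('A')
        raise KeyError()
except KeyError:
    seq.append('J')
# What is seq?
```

Step-by-step execution trace:
1. Inner try: `seq.append('X')` → seq = ['X'].
2. `raise IndexError()` raises IndexError.
3. Inner `except IndexError` matches → `seq.append('A')` → seq = ['X', 'A'].
4. `raise KeyError()` raises KeyError; propagates to outer try.
5. Outer `except KeyError` matches → `seq.append('J')` → seq = ['X', 'A', 'J'].
Result: ['X', 'A', 'J']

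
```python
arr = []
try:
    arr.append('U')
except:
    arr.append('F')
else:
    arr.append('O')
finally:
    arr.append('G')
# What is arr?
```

Step-by-step execution trace:
1. try: `arr.append('U')` → arr = ['U']. No exception raised.
2. `except` is skipped.
3. `else` runs: `arr.append('O')` → arr = ['U', 'O'].
4. `finally` always runs: `arr.append('G')` → arr = ['U', 'O', 'G'].
Result: ['U', 'O', 'G']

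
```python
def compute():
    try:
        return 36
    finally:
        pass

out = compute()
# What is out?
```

Step-by-step execution trace:
1. `compute()` enters try: `return 36` sets pending return value 36.
2. Before returning, `finally: pass` runs (no effect).
3. compute() returns 36 → out = 36.
Result: 36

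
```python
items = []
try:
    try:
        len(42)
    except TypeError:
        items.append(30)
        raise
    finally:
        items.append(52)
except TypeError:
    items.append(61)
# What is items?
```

Step-by-step execution trace:
1. Inner try: `len(42)` raises TypeError.
2. Inner `except TypeError` matches → `items.append(30)` → items = [30].
3. bare `raise` re-raises TypeError.
4. Inner `finally` runs during unwinding: `items.append(52)` → items = [30, 52].
5. Outer `except TypeError` matches → `items.append(61)` → items = [30, 52, 61].
Result: [30, 52, 61]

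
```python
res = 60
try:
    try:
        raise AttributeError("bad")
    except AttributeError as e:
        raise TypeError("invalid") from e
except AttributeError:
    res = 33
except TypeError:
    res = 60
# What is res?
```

Step-by-step execution trace:
1. Inner try raises AttributeError; inner `except AttributeError as e` catches it.
2. `raise TypeError(...) from e` raises TypeError (AttributeError is attached as __cause__, but only TypeError is active).
3. Outer `except AttributeError` does not match TypeError; skipped.
4. Outer `except TypeError` matches → res = 60.
Result: 60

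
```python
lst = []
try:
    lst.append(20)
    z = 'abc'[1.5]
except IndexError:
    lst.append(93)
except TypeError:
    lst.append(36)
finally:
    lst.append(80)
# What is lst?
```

Step-by-step execution trace:
1. try: `lst.append(20)` → lst = [20].
2. `z = 'abc'[1.5]` raises TypeError.
3. `except IndexError` does not match TypeError; skipped.
4. `except TypeError` matches → `lst.append(36)` → lst = [20, 36].
5. finally always runs: `lst.append(80)` → lst = [20, 36, 80].
Result: [20, 36, 80]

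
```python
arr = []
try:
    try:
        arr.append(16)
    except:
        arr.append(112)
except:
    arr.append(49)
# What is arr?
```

Step-by-step execution trace:
1. Inner try: `arr.append(16)` → arr = [16]. No exception raised.
2. Inner `except` is skipped.
3. Inner try completes normally; outer `except` is skipped.
Result: [16]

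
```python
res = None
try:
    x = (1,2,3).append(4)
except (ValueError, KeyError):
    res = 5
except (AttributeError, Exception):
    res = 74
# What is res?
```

Step-by-step execution trace:
1. `x = (1,2,3).append(4)` raises AttributeError.
2. `except (ValueError, KeyError)` does not match AttributeError; skipped.
3. `except (AttributeError, Exception)` matches (AttributeError is in the tuple) → res = 74.
Result: 74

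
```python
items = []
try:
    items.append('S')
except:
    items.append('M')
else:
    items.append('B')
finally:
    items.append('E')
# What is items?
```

Step-by-step execution trace:
1. try: `items.append('S')` → items = ['S']. No exception raised.
2. `except` is skipped.
3. `else` runs: `items.append('B')` → items = ['S', 'B'].
4. `finally` always runs: `items.append('E')` → items = ['S', 'B', 'E'].
Result: ['S', 'B', 'E']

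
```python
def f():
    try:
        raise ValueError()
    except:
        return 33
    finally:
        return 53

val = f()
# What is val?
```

Step-by-step execution trace:
1. `f()` enters try: `raise ValueError()` raises ValueError.
2. bare `except` matches → `return 33` sets pending return value 33.
3. Before returning, `finally: return 53` runs and overrides the pending return.
4. f() returns 53 → val = 53.
Result: 53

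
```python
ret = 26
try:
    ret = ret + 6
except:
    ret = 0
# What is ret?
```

Step-by-step execution trace:
1. ret starts at 26.
2. try: `ret = ret + 6` → ret = 32. No exception raised.
3. `except` is skipped.
Result: 32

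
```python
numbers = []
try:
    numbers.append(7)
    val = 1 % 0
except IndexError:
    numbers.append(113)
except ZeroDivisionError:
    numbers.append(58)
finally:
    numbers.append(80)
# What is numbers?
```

Step-by-step execution trace:
1. try: `numbers.append(7)` → numbers = [7].
2. `val = 1 % 0` raises ZeroDivisionError.
3. `except IndexError` does not match ZeroDivisionError; skipped.
4. `except ZeroDivisionError` matches → `numbers.append(58)` → numbers = [7, 58].
5. finally always runs: `numbers.append(80)` → numbers = [7, 58, 80].
Result: [7, 58, 80]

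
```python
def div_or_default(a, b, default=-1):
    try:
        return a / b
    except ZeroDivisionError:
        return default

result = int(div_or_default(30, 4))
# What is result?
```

Step-by-step execution trace:
1. `div_or_default(30, 4)` enters try: `return 30 / 4` → returns 7.5. No exception raised.
2. `except ZeroDivisionError` is skipped.
3. `int(7.5)` → 7 → result = 7.
Result: 7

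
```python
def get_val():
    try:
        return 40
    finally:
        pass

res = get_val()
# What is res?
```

Step-by-step execution trace:
1. `get_val()` enters try: `return 40` sets pending return value 40.
2. Before returning, `finally: pass` runs (no effect).
3. get_val() returns 40 → res = 40.
Result: 40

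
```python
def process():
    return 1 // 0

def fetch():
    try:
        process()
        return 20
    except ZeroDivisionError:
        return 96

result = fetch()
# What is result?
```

Step-by-step execution trace:
1. `fetch()` calls `process()`.
2. `process()` evaluates `1 // 0`, which raises ZeroDivisionError; it propagates to the caller.
3. `return 20` is not reached.
4. `except ZeroDivisionError` in fetch matches → returns 96.
5. result = 96.
Result: 96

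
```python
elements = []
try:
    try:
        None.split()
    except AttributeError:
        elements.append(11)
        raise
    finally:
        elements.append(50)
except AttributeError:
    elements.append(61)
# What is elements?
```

Step-by-step execution trace:
1. Inner try: `None.split()` raises AttributeError.
2. Inner `except AttributeError` matches → `elements.append(11)` → elements = [11].
3. bare `raise` re-raises AttributeError.
4. Inner `finally` runs during unwinding: `elements.append(50)` → elements = [11, 50].
5. Outer `except AttributeError` matches → `elements.append(61)` → elements = [11, 50, 61].
Result: [11, 50, 61]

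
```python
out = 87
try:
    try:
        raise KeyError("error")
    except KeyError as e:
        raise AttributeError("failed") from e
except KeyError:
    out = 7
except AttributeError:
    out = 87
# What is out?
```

Step-by-step execution trace:
1. Inner try raises KeyError; inner `except KeyError as e` catches it.
2. `raise AttributeError(...) from e` raises AttributeError (KeyError is attached as __cause__, but only AttributeError is active).
3. Outer `except KeyError` does not match AttributeError; skipped.
4. Outer `except AttributeError` matches → out = 87.
Result: 87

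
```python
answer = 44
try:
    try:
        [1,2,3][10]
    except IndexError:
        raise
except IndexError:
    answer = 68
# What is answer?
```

Step-by-step execution trace:
1. Inner try: `[1,2,3][10]` raises IndexError.
2. Inner `except IndexError` matches; bare `raise` re-raises the same IndexError.
3. Outer `except IndexError` matches → answer = 68.
Result: 68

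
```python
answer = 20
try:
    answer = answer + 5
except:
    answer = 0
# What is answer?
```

Step-by-step execution trace:
1. answer starts at 20.
2. try: `answer = answer + 5` → answer = 25. No exception raised.
3. `except` is skipped.
Result: 25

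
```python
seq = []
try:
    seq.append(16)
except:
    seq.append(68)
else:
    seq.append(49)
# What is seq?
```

Step-by-step execution trace:
1. try: `seq.append(16)` → seq = [16]. No exception raised.
2. `except` is skipped.
3. `else` runs (try completed without exception): `seq.append(49)` → seq = [16, 49].
Result: [16, 49]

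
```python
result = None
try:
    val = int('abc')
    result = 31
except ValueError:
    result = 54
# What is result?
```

Step-by-step execution trace:
1. `val = int('abc')` raises ValueError.
2. `result = 31` is not reached.
3. `except ValueError` matches → result = 54.
Result: 54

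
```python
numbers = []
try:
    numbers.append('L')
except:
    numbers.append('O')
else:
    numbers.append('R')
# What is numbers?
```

Step-by-step execution trace:
1. try: `numbers.append('L')` → numbers = ['L']. No exception raised.
2. `except` is skipped.
3. `else` runs (try completed without exception): `numbers.append('R')` → numbers = ['L', 'R'].
Result: ['L', 'R']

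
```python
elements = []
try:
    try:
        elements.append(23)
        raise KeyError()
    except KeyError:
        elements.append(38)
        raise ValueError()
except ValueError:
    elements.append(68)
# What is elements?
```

Step-by-step execution trace:
1. Inner try: `elements.append(23)` → elements = [23].
2. `raise KeyError()` raises KeyError.
3. Inner `except KeyError` matches → `elements.append(38)` → elements = [23, 38].
4. `raise ValueError()` raises ValueError; propagates to outer try.
5. Outer `except ValueError` matches → `elements.append(68)` → elements = [23, 38, 68].
Result: [23, 38, 68]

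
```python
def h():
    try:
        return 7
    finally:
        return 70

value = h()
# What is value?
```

Step-by-step execution trace:
1. `h()` enters try: `return 7` sets pending return value 7.
2. Before returning, `finally: return 70` runs and overrides the pending return.
3. h() returns 70 → value = 70.
Result: 70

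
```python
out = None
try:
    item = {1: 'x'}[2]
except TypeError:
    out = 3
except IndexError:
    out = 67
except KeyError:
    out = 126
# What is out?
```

Step-by-step execution trace:
1. `item = {1: 'x'}[2]` raises KeyError.
2. `except TypeError` does not match KeyError; skipped.
3. `except IndexError` does not match KeyError; skipped.
4. `except KeyError` matches → out = 126.
Result: 126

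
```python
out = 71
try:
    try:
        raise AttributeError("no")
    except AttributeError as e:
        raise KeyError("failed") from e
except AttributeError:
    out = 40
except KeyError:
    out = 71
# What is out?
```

Step-by-step execution trace:
1. Inner try raises AttributeError; inner `except AttributeError as e` catches it.
2. `raise KeyError(...) from e` raises KeyError (AttributeError is attached as __cause__, but only KeyError is active).
3. Outer `except AttributeError` does not match KeyError; skipped.
4. Outer `except KeyError` matches → out = 71.
Result: 71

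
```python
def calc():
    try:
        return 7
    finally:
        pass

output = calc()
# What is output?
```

Step-by-step execution trace:
1. `calc()` enters try: `return 7` sets pending return value 7.
2. Before returning, `finally: pass` runs (no effect).
3. calc() returns 7 → output = 7.
Result: 7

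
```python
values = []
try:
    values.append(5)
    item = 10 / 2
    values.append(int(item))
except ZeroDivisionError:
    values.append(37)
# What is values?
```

Step-by-step execution trace:
1. try: `values.append(5)` → values = [5].
2. `item = 10 / 2` → item = 5.0. No exception raised.
3. `values.append(int(item))` → values = [5, 5].
4. `except ZeroDivisionError` is skipped (no exception was raised).
Result: [5, 5]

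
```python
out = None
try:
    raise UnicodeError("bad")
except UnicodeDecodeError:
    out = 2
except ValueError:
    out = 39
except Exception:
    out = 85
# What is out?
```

Step-by-step execution trace:
1. `raise UnicodeError(...)` raises UnicodeError.
2. `except UnicodeDecodeError` does not match (UnicodeError is not a subclass of UnicodeDecodeError); skipped.
3. `except ValueError` matches (UnicodeError is a subclass of ValueError) → out = 39.
4. `except Exception` is not reached.
Result: 39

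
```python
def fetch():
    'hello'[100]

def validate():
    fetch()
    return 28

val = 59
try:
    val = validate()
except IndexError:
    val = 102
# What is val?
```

Step-by-step execution trace:
1. val starts at 59.
2. try: `validate()` calls `fetch()`.
3. `fetch()` evaluates `'hello'[100]`, which raises IndexError; it propagates through validate (uncaught).
4. `return 28` in validate is not reached; the assignment to val does not complete.
5. `except IndexError` matches → val = 102.
Result: 102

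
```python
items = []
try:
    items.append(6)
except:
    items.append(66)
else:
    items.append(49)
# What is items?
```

Step-by-step execution trace:
1. try: `items.append(6)` → items = [6]. No exception raised.
2. `except` is skipped.
3. `else` runs (try completed without exception): `items.append(49)` → items = [6, 49].
Result: [6, 49]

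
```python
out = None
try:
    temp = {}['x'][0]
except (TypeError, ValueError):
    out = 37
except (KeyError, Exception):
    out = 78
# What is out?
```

Step-by-step execution trace:
1. `temp = {}['x'][0]` raises KeyError.
2. `except (TypeError, ValueError)` does not match KeyError; skipped.
3. `except (KeyError, Exception)` matches (KeyError is in the tuple) → out = 78.
Result: 78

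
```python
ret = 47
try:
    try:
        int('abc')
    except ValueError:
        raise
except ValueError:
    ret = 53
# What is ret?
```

Step-by-step execution trace:
1. Inner try: `int('abc')` raises ValueError.
2. Inner `except ValueError` matches; bare `raise` re-raises the same ValueError.
3. Outer `except ValueError` matches → ret = 53.
Result: 53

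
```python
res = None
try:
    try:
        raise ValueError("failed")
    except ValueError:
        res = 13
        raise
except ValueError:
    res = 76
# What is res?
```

Step-by-step execution trace:
1. Inner try: `raise ValueError("failed")` raises ValueError.
2. Inner `except ValueError` matches → res = 13.
3. bare `raise` re-raises the same ValueError.
4. Outer `except ValueError` matches → res = 76.
Result: 76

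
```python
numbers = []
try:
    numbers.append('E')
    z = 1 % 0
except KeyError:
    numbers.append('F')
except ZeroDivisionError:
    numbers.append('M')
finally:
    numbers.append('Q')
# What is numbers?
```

Step-by-step execution trace:
1. try: `numbers.append('E')` → numbers = ['E'].
2. `z = 1 % 0` raises ZeroDivisionError.
3. `except KeyError` does not match ZeroDivisionError; skipped.
4. `except ZeroDivisionError` matches → `numbers.append('M')` → numbers = ['E', 'M'].
5. finally always runs: `numbers.append('Q')` → numbers = ['E', 'M', 'Q'].
Result: ['E', 'M', 'Q']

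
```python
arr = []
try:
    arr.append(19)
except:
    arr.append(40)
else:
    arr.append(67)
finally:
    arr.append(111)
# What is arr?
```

Step-by-step execution trace:
1. try: `arr.append(19)` → arr = [19]. No exception raised.
2. `except` is skipped.
3. `else` runs: `arr.append(67)` → arr = [19, 67].
4. `finally` always runs: `arr.append(111)` → arr = [19, 67, 111].
Result: [19, 67, 111]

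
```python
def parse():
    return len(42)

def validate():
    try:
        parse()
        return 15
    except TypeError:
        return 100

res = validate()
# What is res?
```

Step-by-step execution trace:
1. `validate()` calls `parse()`.
2. `parse()` evaluates `len(42)`, which raises TypeError; it propagates to the caller.
3. `return 15` is not reached.
4. `except TypeError` in validate matches → returns 100.
5. res = 100.
Result: 100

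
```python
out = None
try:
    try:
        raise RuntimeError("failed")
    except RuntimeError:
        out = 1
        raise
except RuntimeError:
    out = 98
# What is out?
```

Step-by-step execution trace:
1. Inner try: `raise RuntimeError("failed")` raises RuntimeError.
2. Inner `except RuntimeError` matches → out = 1.
3. bare `raise` re-raises the same RuntimeError.
4. Outer `except RuntimeError` matches → out = 98.
Result: 98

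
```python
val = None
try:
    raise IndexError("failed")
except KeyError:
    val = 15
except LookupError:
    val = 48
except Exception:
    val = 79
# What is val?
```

Step-by-step execution trace:
1. `raise IndexError(...)` raises IndexError.
2. `except KeyError` does not match (IndexError is not a subclass of KeyError); skipped.
3. `except LookupError` matches (IndexError is a subclass of LookupError) → val = 48.
4. `except Exception` is not reached.
Result: 48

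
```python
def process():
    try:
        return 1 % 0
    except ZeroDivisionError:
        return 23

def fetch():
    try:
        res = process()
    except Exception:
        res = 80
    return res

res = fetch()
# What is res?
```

Step-by-step execution trace:
1. `fetch()` calls `process()`.
2. In process: `1 % 0` raises ZeroDivisionError; `except ZeroDivisionError` catches it → returns 23.
3. In fetch: `res = process()` → res = 23. No exception reaches fetch.
4. `except Exception` is skipped; fetch returns 23.
5. res = 23.
Result: 23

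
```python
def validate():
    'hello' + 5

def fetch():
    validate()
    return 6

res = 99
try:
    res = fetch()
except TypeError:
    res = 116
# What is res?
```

Step-by-step execution trace:
1. res starts at 99.
2. try: `fetch()` calls `validate()`.
3. `validate()` evaluates `'hello' + 5`, which raises TypeError; it propagates through fetch (uncaught).
4. `return 6` in fetch is not reached; the assignment to res does not complete.
5. `except TypeError` matches → res = 116.
Result: 116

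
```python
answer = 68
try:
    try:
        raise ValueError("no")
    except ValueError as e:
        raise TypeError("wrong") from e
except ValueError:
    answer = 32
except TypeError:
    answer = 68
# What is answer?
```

Step-by-step execution trace:
1. Inner try raises ValueError; inner `except ValueError as e` catches it.
2. `raise TypeError(...) from e` raises TypeError (ValueError is attached as __cause__, but only TypeError is active).
3. Outer `except ValueError` does not match TypeError; skipped.
4. Outer `except TypeError` matches → answer = 68.
Result: 68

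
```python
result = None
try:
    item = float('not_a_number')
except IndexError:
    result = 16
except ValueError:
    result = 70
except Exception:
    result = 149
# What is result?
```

Step-by-step execution trace:
1. `item = float('not_a_number')` raises ValueError.
2. `except IndexError` does not match ValueError; skipped.
3. `except ValueError` matches → result = 70.
4. Remaining except clauses are skipped.
Result: 70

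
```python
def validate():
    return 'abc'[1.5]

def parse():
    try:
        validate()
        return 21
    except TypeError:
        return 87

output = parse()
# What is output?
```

Step-by-step execution trace:
1. `parse()` calls `validate()`.
2. `validate()` evaluates `'abc'[1.5]`, which raises TypeError; it propagates to the caller.
3. `return 21` is not reached.
4. `except TypeError` in parse matches → returns 87.
5. output = 87.
Result: 87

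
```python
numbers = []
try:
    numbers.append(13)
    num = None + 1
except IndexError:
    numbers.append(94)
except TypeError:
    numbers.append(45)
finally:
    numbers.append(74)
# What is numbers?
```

Step-by-step execution trace:
1. try: `numbers.append(13)` → numbers = [13].
2. `num = None + 1` raises TypeError.
3. `except IndexError` does not match TypeError; skipped.
4. `except TypeError` matches → `numbers.append(45)` → numbers = [13, 45].
5. finally always runs: `numbers.append(74)` → numbers = [13, 45, 74].
Result: [13, 45, 74]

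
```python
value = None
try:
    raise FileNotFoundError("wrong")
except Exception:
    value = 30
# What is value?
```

Step-by-step execution trace:
1. `raise FileNotFoundError(...)` raises FileNotFoundError.
2. `except Exception` matches (FileNotFoundError is a subclass of Exception) → value = 30.
Result: 30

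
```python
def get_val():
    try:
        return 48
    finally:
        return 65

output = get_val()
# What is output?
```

Step-by-step execution trace:
1. `get_val()` enters try: `return 48` sets pending return value 48.
2. Before returning, `finally: return 65` runs and overrides the pending return.
3. get_val() returns 65 → output = 65.
Result: 65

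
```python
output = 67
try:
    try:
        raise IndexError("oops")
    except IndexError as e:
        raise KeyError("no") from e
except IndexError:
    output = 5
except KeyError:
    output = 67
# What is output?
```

Step-by-step execution trace:
1. Inner try raises IndexError; inner `except IndexError as e` catches it.
2. `raise KeyError(...) from e` raises KeyError (IndexError is attached as __cause__, but only KeyError is active).
3. Outer `except IndexError` does not match KeyError; skipped.
4. Outer `except KeyError` matches → output = 67.
Result: 67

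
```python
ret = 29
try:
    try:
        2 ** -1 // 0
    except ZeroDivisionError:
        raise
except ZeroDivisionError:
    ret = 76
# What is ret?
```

Step-by-step execution trace:
1. Inner try: `2 ** -1 // 0` raises ZeroDivisionError.
2. Inner `except ZeroDivisionError` matches; bare `raise` re-raises the same ZeroDivisionError.
3. Outer `except ZeroDivisionError` matches → ret = 76.
Result: 76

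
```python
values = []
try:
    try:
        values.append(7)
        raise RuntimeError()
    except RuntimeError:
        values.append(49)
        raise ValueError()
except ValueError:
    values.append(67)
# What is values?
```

Step-by-step execution trace:
1. Inner try: `values.append(7)` → values = [7].
2. `raise RuntimeError()` raises RuntimeError.
3. Inner `except RuntimeError` matches → `values.append(49)` → values = [7, 49].
4. `raise ValueError()` raises ValueError; propagates to outer try.
5. Outer `except ValueError` matches → `values.append(67)` → values = [7, 49, 67].
Result: [7, 49, 67]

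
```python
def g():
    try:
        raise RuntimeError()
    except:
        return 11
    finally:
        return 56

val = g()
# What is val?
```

Step-by-step execution trace:
1. `g()` enters try: `raise RuntimeError()` raises RuntimeError.
2. bare `except` matches → `return 11` sets pending return value 11.
3. Before returning, `finally: return 56` runs and overrides the pending return.
4. g() returns 56 → val = 56.
Result: 56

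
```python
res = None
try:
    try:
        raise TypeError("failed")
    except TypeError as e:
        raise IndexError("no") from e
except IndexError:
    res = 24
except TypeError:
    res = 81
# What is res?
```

Step-by-step execution trace:
1. Inner try raises TypeError; inner `except TypeError as e` catches it.
2. `raise IndexError(...) from e` raises IndexError (TypeError is attached as __cause__, but only IndexError is active).
3. Outer `except IndexError` matches → res = 24.
4. `except TypeError` is not reached.
Result: 24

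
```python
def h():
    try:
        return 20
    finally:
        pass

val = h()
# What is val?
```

Step-by-step execution trace:
1. `h()` enters try: `return 20` sets pending return value 20.
2. Before returning, `finally: pass` runs (no effect).
3. h() returns 20 → val = 20.
Result: 20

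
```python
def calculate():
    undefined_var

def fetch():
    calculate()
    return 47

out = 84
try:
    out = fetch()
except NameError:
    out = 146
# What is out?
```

Step-by-step execution trace:
1. out starts at 84.
2. try: `fetch()` calls `calculate()`.
3. `calculate()` evaluates `undefined_var`, which raises NameError; it propagates through fetch (uncaught).
4. `return 47` in fetch is not reached; the assignment to out does not complete.
5. `except NameError` matches → out = 146.
Result: 146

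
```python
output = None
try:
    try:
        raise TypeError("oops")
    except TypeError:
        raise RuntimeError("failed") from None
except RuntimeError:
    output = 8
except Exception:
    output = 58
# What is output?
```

Step-by-step execution trace:
1. Inner try raises TypeError; inner `except TypeError` catches it.
2. `raise RuntimeError(...) from None` raises RuntimeError (from None suppresses __context__, but the active exception is still RuntimeError).
3. Outer `except RuntimeError` matches → output = 8.
4. `except Exception` is not reached.
Result: 8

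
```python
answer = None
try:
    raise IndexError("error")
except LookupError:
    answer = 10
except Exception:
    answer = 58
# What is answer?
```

Step-by-step execution trace:
1. `raise IndexError(...)` raises IndexError.
2. `except LookupError` matches (IndexError is a subclass of LookupError) → answer = 10.
3. `except Exception` is not reached.
Result: 10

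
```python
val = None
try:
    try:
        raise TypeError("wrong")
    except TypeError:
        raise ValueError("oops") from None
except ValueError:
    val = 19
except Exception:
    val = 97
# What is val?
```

Step-by-step execution trace:
1. Inner try raises TypeError; inner `except TypeError` catches it.
2. `raise ValueError(...) from None` raises ValueError (from None suppresses __context__, but the active exception is still ValueError).
3. Outer `except ValueError` matches → val = 19.
4. `except Exception` is not reached.
Result: 19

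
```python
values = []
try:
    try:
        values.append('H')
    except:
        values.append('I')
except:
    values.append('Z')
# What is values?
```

Step-by-step execution trace:
1. Inner try: `values.append('H')` → values = ['H']. No exception raised.
2. Inner `except` is skipped.
3. Inner try completes normally; outer `except` is skipped.
Result: ['H']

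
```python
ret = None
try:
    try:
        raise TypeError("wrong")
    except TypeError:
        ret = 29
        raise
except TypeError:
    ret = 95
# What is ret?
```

Step-by-step execution trace:
1. Inner try: `raise TypeError("wrong")` raises TypeError.
2. Inner `except TypeError` matches → ret = 29.
3. bare `raise` re-raises the same TypeError.
4. Outer `except TypeError` matches → ret = 95.
Result: 95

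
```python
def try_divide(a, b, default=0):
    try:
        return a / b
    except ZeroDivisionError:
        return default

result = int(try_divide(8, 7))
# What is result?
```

Step-by-step execution trace:
1. `try_divide(8, 7)` enters try: `return 8 / 7` → returns 1.1428571428571428. No exception raised.
2. `except ZeroDivisionError` is skipped.
3. `int(1.1428571428571428)` → 1 → result = 1.
Result: 1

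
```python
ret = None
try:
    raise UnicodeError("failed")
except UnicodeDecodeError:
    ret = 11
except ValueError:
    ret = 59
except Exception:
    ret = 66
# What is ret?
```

Step-by-step execution trace:
1. `raise UnicodeError(...)` raises UnicodeError.
2. `except UnicodeDecodeError` does not match (UnicodeError is not a subclass of UnicodeDecodeError); skipped.
3. `except ValueError` matches (UnicodeError is a subclass of ValueError) → ret = 59.
4. `except Exception` is not reached.
Result: 59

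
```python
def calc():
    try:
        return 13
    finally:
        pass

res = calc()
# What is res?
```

Step-by-step execution trace:
1. `calc()` enters try: `return 13` sets pending return value 13.
2. Before returning, `finally: pass` runs (no effect).
3. calc() returns 13 → res = 13.
Result: 13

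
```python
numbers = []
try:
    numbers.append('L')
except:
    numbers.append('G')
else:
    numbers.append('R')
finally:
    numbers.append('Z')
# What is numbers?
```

Step-by-step execution trace:
1. try: `numbers.append('L')` → numbers = ['L']. No exception raised.
2. `except` is skipped.
3. `else` runs: `numbers.append('R')` → numbers = ['L', 'R'].
4. `finally` always runs: `numbers.append('Z')` → numbers = ['L', 'R', 'Z'].
Result: ['L', 'R', 'Z']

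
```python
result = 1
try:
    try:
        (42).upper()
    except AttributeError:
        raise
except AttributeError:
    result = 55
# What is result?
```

Step-by-step execution trace:
1. Inner try: `(42).upper()` raises AttributeError.
2. Inner `except AttributeError` matches; bare `raise` re-raises the same AttributeError.
3. Outer `except AttributeError` matches → result = 55.
Result: 55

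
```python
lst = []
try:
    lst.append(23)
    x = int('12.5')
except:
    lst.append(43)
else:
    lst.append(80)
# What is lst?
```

Step-by-step execution trace:
1. try: `lst.append(23)` → lst = [23].
2. `x = int('12.5')` raises ValueError.
3. bare `except` matches → `lst.append(43)` → lst = [23, 43].
4. `else` is skipped (an exception was raised).
Result: [23, 43]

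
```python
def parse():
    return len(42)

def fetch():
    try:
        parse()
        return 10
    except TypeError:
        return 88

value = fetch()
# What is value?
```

Step-by-step execution trace:
1. `fetch()` calls `parse()`.
2. `parse()` evaluates `len(42)`, which raises TypeError; it propagates to the caller.
3. `return 10` is not reached.
4. `except TypeError` in fetch matches → returns 88.
5. value = 88.
Result: 88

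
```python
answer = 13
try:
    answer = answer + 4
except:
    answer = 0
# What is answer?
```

Step-by-step execution trace:
1. answer starts at 13.
2. try: `answer = answer + 4` → answer = 17. No exception raised.
3. `except` is skipped.
Result: 17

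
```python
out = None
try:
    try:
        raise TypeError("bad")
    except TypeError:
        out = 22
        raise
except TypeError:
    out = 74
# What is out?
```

Step-by-step execution trace:
1. Inner try: `raise TypeError("bad")` raises TypeError.
2. Inner `except TypeError` matches → out = 22.
3. bare `raise` re-raises the same TypeError.
4. Outer `except TypeError` matches → out = 74.
Result: 74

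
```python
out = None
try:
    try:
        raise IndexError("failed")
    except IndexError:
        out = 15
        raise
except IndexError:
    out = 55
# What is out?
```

Step-by-step execution trace:
1. Inner try: `raise IndexError("failed")` raises IndexError.
2. Inner `except IndexError` matches → out = 15.
3. bare `raise` re-raises the same IndexError.
4. Outer `except IndexError` matches → out = 55.
Result: 55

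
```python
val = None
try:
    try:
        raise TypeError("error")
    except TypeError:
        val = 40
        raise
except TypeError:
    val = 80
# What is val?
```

Step-by-step execution trace:
1. Inner try: `raise TypeError("error")` raises TypeError.
2. Inner `except TypeError` matches → val = 40.
3. bare `raise` re-raises the same TypeError.
4. Outer `except TypeError` matches → val = 80.
Result: 80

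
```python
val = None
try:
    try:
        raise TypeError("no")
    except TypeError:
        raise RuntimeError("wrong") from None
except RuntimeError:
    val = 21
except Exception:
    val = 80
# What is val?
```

Step-by-step execution trace:
1. Inner try raises TypeError; inner `except TypeError` catches it.
2. `raise RuntimeError(...) from None` raises RuntimeError (from None suppresses __context__, but the active exception is still RuntimeError).
3. Outer `except RuntimeError` matches → val = 21.
4. `except Exception` is not reached.
Result: 21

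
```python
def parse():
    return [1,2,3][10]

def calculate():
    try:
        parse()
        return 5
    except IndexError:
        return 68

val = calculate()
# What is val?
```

Step-by-step execution trace:
1. `calculate()` calls `parse()`.
2. `parse()` evaluates `[1,2,3][10]`, which raises IndexError; it propagates to the caller.
3. `return 5` is not reached.
4. `except IndexError` in calculate matches → returns 68.
5. val = 68.
Result: 68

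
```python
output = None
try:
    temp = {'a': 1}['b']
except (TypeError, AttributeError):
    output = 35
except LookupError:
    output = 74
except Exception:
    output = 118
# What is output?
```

Step-by-step execution trace:
1. `temp = {'a': 1}['b']` raises KeyError.
2. `except (TypeError, AttributeError)` does not match KeyError; skipped.
3. `except LookupError` matches (KeyError is a subclass of LookupError) → output = 74.
4. `except Exception` is not reached.
Result: 74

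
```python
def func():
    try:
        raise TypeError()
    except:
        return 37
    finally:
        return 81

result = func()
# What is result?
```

Step-by-step execution trace:
1. `func()` enters try: `raise TypeError()` raises TypeError.
2. bare `except` matches → `return 37` sets pending return value 37.
3. Before returning, `finally: return 81` runs and overrides the pending return.
4. func() returns 81 → result = 81.
Result: 81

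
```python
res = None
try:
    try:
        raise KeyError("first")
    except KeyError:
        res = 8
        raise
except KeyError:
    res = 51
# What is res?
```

Step-by-step execution trace:
1. Inner try: `raise KeyError("first")` raises KeyError.
2. Inner `except KeyError` matches → res = 8.
3. bare `raise` re-raises the same KeyError.
4. Outer `except KeyError` matches → res = 51.
Result: 51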